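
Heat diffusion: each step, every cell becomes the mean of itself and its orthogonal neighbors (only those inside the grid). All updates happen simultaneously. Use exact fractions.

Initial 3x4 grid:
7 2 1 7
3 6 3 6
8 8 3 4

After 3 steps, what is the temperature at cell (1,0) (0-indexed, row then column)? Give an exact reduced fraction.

Step 1: cell (1,0) = 6
Step 2: cell (1,0) = 311/60
Step 3: cell (1,0) = 18841/3600
Full grid after step 3:
  367/80 10439/2400 29407/7200 9133/2160
  18841/3600 1766/375 1109/250 5267/1200
  12059/2160 38117/7200 34007/7200 9923/2160

Answer: 18841/3600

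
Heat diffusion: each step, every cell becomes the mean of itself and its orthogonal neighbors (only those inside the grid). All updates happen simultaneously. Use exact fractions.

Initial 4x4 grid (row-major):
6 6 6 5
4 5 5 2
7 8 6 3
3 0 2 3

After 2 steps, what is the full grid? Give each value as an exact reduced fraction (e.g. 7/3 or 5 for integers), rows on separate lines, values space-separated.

Answer: 199/36 1331/240 1223/240 163/36
329/60 537/100 489/100 983/240
293/60 487/100 421/100 883/240
145/36 109/30 101/30 107/36

Derivation:
After step 1:
  16/3 23/4 11/2 13/3
  11/2 28/5 24/5 15/4
  11/2 26/5 24/5 7/2
  10/3 13/4 11/4 8/3
After step 2:
  199/36 1331/240 1223/240 163/36
  329/60 537/100 489/100 983/240
  293/60 487/100 421/100 883/240
  145/36 109/30 101/30 107/36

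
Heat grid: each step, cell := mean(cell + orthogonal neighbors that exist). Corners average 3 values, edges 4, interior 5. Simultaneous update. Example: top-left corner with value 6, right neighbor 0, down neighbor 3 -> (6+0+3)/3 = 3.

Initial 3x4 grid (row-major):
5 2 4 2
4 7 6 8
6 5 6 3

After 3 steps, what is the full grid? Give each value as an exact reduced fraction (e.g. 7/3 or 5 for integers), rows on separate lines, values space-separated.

After step 1:
  11/3 9/2 7/2 14/3
  11/2 24/5 31/5 19/4
  5 6 5 17/3
After step 2:
  41/9 247/60 283/60 155/36
  569/120 27/5 97/20 1277/240
  11/2 26/5 343/60 185/36
After step 3:
  4829/1080 1691/360 1619/360 10327/2160
  7271/1440 2917/600 6241/1200 14123/2880
  1853/360 1309/240 3763/720 11647/2160

Answer: 4829/1080 1691/360 1619/360 10327/2160
7271/1440 2917/600 6241/1200 14123/2880
1853/360 1309/240 3763/720 11647/2160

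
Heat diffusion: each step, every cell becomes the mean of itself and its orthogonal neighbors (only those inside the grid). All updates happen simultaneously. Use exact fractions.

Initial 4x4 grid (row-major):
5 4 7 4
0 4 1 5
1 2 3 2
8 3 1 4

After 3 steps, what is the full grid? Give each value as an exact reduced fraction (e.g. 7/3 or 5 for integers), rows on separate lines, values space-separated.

After step 1:
  3 5 4 16/3
  5/2 11/5 4 3
  11/4 13/5 9/5 7/2
  4 7/2 11/4 7/3
After step 2:
  7/2 71/20 55/12 37/9
  209/80 163/50 3 95/24
  237/80 257/100 293/100 319/120
  41/12 257/80 623/240 103/36
After step 3:
  773/240 1117/300 343/90 911/216
  2467/800 5997/2000 10639/3000 2471/720
  6937/2400 2987/1000 3301/1200 11167/3600
  1151/360 2359/800 20879/7200 5843/2160

Answer: 773/240 1117/300 343/90 911/216
2467/800 5997/2000 10639/3000 2471/720
6937/2400 2987/1000 3301/1200 11167/3600
1151/360 2359/800 20879/7200 5843/2160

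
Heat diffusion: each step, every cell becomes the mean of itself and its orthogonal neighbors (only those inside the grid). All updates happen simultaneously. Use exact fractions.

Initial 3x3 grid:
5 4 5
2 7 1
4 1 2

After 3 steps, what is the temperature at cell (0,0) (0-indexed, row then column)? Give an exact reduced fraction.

Answer: 1679/432

Derivation:
Step 1: cell (0,0) = 11/3
Step 2: cell (0,0) = 161/36
Step 3: cell (0,0) = 1679/432
Full grid after step 3:
  1679/432 787/192 97/27
  367/96 199/60 1991/576
  337/108 925/288 1189/432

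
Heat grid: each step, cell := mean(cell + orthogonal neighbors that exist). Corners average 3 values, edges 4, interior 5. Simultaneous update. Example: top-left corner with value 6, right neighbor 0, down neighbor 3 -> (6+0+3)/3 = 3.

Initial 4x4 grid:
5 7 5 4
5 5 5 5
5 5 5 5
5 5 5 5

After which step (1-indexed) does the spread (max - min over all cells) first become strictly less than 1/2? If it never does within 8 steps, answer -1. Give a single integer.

Step 1: max=17/3, min=14/3, spread=1
Step 2: max=1309/240, min=233/48, spread=3/5
Step 3: max=11599/2160, min=35569/7200, spread=9283/21600
  -> spread < 1/2 first at step 3
Step 4: max=342589/64800, min=1073563/216000, spread=205201/648000
Step 5: max=10209367/1944000, min=10762303/2160000, spread=5232943/19440000
Step 6: max=304026433/58320000, min=32333701/6480000, spread=3255781/14580000
Step 7: max=9078264679/1749600000, min=38883659/7776000, spread=82360351/437400000
Step 8: max=271216411489/52488000000, min=1947541483/388800000, spread=2074577821/13122000000

Answer: 3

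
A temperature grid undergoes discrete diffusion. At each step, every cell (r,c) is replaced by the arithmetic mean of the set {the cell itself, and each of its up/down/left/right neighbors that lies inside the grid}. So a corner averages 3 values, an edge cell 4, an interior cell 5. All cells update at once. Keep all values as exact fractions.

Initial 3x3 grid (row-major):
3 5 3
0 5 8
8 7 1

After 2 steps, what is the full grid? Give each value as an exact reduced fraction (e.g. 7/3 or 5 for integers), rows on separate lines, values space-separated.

Answer: 32/9 17/4 163/36
25/6 9/2 239/48
19/4 247/48 89/18

Derivation:
After step 1:
  8/3 4 16/3
  4 5 17/4
  5 21/4 16/3
After step 2:
  32/9 17/4 163/36
  25/6 9/2 239/48
  19/4 247/48 89/18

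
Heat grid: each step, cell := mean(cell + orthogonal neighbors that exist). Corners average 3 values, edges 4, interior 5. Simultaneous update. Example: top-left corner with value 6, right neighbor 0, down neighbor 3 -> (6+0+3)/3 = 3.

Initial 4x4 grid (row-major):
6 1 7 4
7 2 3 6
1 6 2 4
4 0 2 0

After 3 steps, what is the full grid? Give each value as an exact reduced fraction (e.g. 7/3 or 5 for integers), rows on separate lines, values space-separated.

After step 1:
  14/3 4 15/4 17/3
  4 19/5 4 17/4
  9/2 11/5 17/5 3
  5/3 3 1 2
After step 2:
  38/9 973/240 209/48 41/9
  509/120 18/5 96/25 203/48
  371/120 169/50 68/25 253/80
  55/18 59/30 47/20 2
After step 3:
  9013/2160 5843/1440 30247/7200 473/108
  341/90 22939/6000 5623/1500 28417/7200
  1549/450 1771/600 6181/2000 7267/2400
  2921/1080 9677/3600 2711/1200 601/240

Answer: 9013/2160 5843/1440 30247/7200 473/108
341/90 22939/6000 5623/1500 28417/7200
1549/450 1771/600 6181/2000 7267/2400
2921/1080 9677/3600 2711/1200 601/240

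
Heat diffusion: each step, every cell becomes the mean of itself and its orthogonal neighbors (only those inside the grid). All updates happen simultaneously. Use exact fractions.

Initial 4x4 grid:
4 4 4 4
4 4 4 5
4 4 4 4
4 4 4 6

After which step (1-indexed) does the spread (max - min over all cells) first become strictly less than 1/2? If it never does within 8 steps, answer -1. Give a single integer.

Step 1: max=19/4, min=4, spread=3/4
Step 2: max=167/36, min=4, spread=23/36
Step 3: max=961/216, min=4, spread=97/216
  -> spread < 1/2 first at step 3
Step 4: max=142751/32400, min=4009/1000, spread=64297/162000
Step 5: max=4220177/972000, min=13579/3375, spread=12377/38880
Step 6: max=125701937/29160000, min=80839/20000, spread=313547/1166400
Step 7: max=748715953/174960000, min=19703063/4860000, spread=7881137/34992000
Step 8: max=111762516101/26244000000, min=5932813357/1458000000, spread=198875027/1049760000

Answer: 3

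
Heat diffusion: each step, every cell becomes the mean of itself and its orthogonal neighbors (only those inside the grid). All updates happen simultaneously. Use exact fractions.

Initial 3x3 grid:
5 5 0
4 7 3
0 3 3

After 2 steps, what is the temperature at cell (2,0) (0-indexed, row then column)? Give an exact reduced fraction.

Step 1: cell (2,0) = 7/3
Step 2: cell (2,0) = 115/36
Full grid after step 2:
  155/36 959/240 61/18
  77/20 383/100 799/240
  115/36 779/240 19/6

Answer: 115/36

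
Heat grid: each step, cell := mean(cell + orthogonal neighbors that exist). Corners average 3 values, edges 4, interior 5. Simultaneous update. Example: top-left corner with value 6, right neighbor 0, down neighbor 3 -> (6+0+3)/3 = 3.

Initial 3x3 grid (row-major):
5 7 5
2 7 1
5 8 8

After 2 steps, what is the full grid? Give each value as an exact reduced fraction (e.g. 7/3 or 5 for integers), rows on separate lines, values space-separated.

After step 1:
  14/3 6 13/3
  19/4 5 21/4
  5 7 17/3
After step 2:
  185/36 5 187/36
  233/48 28/5 81/16
  67/12 17/3 215/36

Answer: 185/36 5 187/36
233/48 28/5 81/16
67/12 17/3 215/36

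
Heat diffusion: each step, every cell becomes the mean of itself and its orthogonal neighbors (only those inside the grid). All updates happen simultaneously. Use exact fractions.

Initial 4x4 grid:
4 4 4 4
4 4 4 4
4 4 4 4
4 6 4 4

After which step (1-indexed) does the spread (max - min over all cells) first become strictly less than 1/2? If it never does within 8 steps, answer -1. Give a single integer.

Answer: 3

Derivation:
Step 1: max=14/3, min=4, spread=2/3
Step 2: max=271/60, min=4, spread=31/60
Step 3: max=2371/540, min=4, spread=211/540
  -> spread < 1/2 first at step 3
Step 4: max=232843/54000, min=4, spread=16843/54000
Step 5: max=2082643/486000, min=18079/4500, spread=130111/486000
Step 6: max=61962367/14580000, min=1087159/270000, spread=3255781/14580000
Step 7: max=1849953691/437400000, min=1091107/270000, spread=82360351/437400000
Step 8: max=55239316891/13122000000, min=196906441/48600000, spread=2074577821/13122000000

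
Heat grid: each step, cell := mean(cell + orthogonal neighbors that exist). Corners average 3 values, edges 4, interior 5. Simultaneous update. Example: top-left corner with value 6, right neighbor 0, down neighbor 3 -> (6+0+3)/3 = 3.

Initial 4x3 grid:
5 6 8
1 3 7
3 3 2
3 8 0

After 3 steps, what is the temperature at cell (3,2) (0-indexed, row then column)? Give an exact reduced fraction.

Answer: 3919/1080

Derivation:
Step 1: cell (3,2) = 10/3
Step 2: cell (3,2) = 59/18
Step 3: cell (3,2) = 3919/1080
Full grid after step 3:
  38/9 3877/800 377/72
  1147/300 2087/500 1397/300
  3101/900 468/125 6827/1800
  1957/540 8411/2400 3919/1080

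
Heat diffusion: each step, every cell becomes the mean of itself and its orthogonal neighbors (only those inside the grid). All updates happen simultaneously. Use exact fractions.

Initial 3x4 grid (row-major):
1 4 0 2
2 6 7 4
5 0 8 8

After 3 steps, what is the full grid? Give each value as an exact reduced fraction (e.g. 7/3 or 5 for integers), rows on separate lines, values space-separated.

Answer: 3199/1080 5897/1800 2159/600 551/144
24013/7200 2813/750 26509/6000 67421/14400
961/270 15469/3600 18179/3600 2327/432

Derivation:
After step 1:
  7/3 11/4 13/4 2
  7/2 19/5 5 21/4
  7/3 19/4 23/4 20/3
After step 2:
  103/36 91/30 13/4 7/2
  359/120 99/25 461/100 227/48
  127/36 499/120 133/24 53/9
After step 3:
  3199/1080 5897/1800 2159/600 551/144
  24013/7200 2813/750 26509/6000 67421/14400
  961/270 15469/3600 18179/3600 2327/432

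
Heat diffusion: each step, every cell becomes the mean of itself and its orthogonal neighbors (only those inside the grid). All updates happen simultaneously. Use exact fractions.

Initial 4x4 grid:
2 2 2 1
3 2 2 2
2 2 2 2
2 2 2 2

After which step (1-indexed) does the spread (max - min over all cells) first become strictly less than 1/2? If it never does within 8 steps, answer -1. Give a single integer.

Answer: 3

Derivation:
Step 1: max=7/3, min=5/3, spread=2/3
Step 2: max=271/120, min=31/18, spread=193/360
Step 3: max=4697/2160, min=391/216, spread=787/2160
  -> spread < 1/2 first at step 3
Step 4: max=231403/108000, min=60161/32400, spread=92599/324000
Step 5: max=6841747/3240000, min=1838987/972000, spread=2135371/9720000
Step 6: max=12723571/6075000, min=55930007/29160000, spread=25715669/145800000
Step 7: max=6061893151/2916000000, min=338917141/174960000, spread=1239822403/8748000000
Step 8: max=90444223589/43740000000, min=51233878511/26244000000, spread=3790819553/32805000000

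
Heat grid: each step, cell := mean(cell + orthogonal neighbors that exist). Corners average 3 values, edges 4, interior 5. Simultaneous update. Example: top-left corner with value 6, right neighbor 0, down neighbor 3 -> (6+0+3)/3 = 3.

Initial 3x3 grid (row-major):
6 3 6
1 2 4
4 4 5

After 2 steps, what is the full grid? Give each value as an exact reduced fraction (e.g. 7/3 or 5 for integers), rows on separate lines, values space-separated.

Answer: 65/18 883/240 77/18
743/240 183/50 943/240
10/3 833/240 37/9

Derivation:
After step 1:
  10/3 17/4 13/3
  13/4 14/5 17/4
  3 15/4 13/3
After step 2:
  65/18 883/240 77/18
  743/240 183/50 943/240
  10/3 833/240 37/9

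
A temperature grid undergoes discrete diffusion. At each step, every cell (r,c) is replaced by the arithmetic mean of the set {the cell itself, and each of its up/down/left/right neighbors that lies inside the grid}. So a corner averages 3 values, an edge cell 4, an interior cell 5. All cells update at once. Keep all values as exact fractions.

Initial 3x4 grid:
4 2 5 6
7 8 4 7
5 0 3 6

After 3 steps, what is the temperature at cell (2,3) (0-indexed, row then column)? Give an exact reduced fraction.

Answer: 2681/540

Derivation:
Step 1: cell (2,3) = 16/3
Step 2: cell (2,3) = 43/9
Step 3: cell (2,3) = 2681/540
Full grid after step 3:
  632/135 17443/3600 727/150 3853/720
  8639/1800 26783/6000 7397/1500 73087/14400
  351/80 3579/800 31871/7200 2681/540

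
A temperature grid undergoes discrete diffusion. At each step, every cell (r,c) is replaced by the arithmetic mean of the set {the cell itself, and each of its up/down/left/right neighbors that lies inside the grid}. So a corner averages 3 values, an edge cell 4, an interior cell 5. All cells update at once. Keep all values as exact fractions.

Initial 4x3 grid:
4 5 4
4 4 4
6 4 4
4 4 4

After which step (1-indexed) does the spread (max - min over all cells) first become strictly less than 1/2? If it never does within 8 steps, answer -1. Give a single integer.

Step 1: max=14/3, min=4, spread=2/3
Step 2: max=271/60, min=4, spread=31/60
Step 3: max=2371/540, min=617/150, spread=749/2700
  -> spread < 1/2 first at step 3
Step 4: max=235243/54000, min=11209/2700, spread=11063/54000
Step 5: max=14014927/3240000, min=565573/135000, spread=17647/129600
Step 6: max=836956793/194400000, min=40908029/9720000, spread=18796213/194400000
Step 7: max=50098760887/11664000000, min=1231927393/291600000, spread=273888389/3888000000
Step 8: max=7198376556127/1679616000000, min=16461289511/3888000000, spread=696795899/13436928000

Answer: 3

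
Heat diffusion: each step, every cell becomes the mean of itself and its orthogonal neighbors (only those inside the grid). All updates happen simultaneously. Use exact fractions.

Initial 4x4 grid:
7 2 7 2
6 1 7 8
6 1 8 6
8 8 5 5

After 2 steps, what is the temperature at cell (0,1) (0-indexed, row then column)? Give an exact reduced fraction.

Answer: 343/80

Derivation:
Step 1: cell (0,1) = 17/4
Step 2: cell (0,1) = 343/80
Full grid after step 2:
  19/4 343/80 1237/240 191/36
  373/80 473/100 101/20 731/120
  1343/240 487/100 593/100 697/120
  217/36 181/30 341/60 223/36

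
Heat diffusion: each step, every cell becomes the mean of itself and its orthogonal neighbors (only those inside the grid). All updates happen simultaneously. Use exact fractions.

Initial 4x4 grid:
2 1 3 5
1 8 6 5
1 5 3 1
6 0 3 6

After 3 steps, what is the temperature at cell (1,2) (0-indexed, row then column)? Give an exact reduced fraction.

Step 1: cell (1,2) = 5
Step 2: cell (1,2) = 104/25
Step 3: cell (1,2) = 24251/6000
Full grid after step 3:
  3151/1080 24791/7200 28103/7200 1813/432
  22271/7200 10627/3000 24251/6000 919/225
  22607/7200 20657/6000 2231/600 683/180
  6539/2160 11731/3600 487/144 3763/1080

Answer: 24251/6000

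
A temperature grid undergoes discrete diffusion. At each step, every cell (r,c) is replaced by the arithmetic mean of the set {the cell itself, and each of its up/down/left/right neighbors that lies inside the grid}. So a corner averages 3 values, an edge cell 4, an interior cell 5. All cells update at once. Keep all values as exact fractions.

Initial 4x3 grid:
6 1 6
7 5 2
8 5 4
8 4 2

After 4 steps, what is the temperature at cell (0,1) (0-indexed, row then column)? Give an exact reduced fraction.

Answer: 1933373/432000

Derivation:
Step 1: cell (0,1) = 9/2
Step 2: cell (0,1) = 97/24
Step 3: cell (0,1) = 32527/7200
Step 4: cell (0,1) = 1933373/432000
Full grid after step 4:
  322957/64800 1933373/432000 9991/2400
  559907/108000 854197/180000 74797/18000
  595367/108000 583573/120000 29437/6750
  711689/129600 1442167/288000 572689/129600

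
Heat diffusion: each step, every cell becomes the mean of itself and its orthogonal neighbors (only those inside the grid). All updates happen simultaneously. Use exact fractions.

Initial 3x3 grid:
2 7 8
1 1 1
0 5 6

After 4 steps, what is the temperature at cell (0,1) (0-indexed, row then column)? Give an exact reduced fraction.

Step 1: cell (0,1) = 9/2
Step 2: cell (0,1) = 97/24
Step 3: cell (0,1) = 5291/1440
Step 4: cell (0,1) = 309697/86400
Full grid after step 4:
  40501/12960 309697/86400 50911/12960
  15467/5400 117989/36000 162061/43200
  2873/1080 11053/3600 7481/2160

Answer: 309697/86400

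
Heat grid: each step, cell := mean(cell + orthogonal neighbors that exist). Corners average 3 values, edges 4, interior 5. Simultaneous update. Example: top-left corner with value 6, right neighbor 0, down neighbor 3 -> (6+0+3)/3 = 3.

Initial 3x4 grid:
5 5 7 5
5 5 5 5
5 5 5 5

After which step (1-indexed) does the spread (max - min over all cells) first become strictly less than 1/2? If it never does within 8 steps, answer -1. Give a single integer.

Step 1: max=17/3, min=5, spread=2/3
Step 2: max=331/60, min=5, spread=31/60
Step 3: max=2911/540, min=5, spread=211/540
  -> spread < 1/2 first at step 3
Step 4: max=286897/54000, min=4547/900, spread=14077/54000
Step 5: max=2570407/486000, min=273683/54000, spread=5363/24300
Step 6: max=76640809/14580000, min=152869/30000, spread=93859/583200
Step 7: max=4584274481/874800000, min=248336467/48600000, spread=4568723/34992000
Step 8: max=274220435629/52488000000, min=7471618889/1458000000, spread=8387449/83980800

Answer: 3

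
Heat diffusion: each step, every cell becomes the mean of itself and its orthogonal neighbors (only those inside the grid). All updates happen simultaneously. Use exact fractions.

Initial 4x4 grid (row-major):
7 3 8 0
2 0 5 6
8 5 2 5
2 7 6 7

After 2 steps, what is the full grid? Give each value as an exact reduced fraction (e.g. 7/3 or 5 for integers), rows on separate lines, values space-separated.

After step 1:
  4 9/2 4 14/3
  17/4 3 21/5 4
  17/4 22/5 23/5 5
  17/3 5 11/2 6
After step 2:
  17/4 31/8 521/120 38/9
  31/8 407/100 99/25 67/15
  557/120 17/4 237/50 49/10
  179/36 617/120 211/40 11/2

Answer: 17/4 31/8 521/120 38/9
31/8 407/100 99/25 67/15
557/120 17/4 237/50 49/10
179/36 617/120 211/40 11/2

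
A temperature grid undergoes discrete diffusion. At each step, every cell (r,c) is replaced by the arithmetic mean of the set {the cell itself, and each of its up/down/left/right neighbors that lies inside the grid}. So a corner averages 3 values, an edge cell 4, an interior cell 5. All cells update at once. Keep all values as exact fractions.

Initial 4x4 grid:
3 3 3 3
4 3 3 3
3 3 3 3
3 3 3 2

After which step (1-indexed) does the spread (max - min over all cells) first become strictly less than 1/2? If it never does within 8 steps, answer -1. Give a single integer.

Answer: 3

Derivation:
Step 1: max=10/3, min=8/3, spread=2/3
Step 2: max=391/120, min=49/18, spread=193/360
Step 3: max=3451/1080, min=607/216, spread=52/135
  -> spread < 1/2 first at step 3
Step 4: max=340843/108000, min=18397/6480, spread=102679/324000
Step 5: max=3054643/972000, min=2796767/972000, spread=64469/243000
Step 6: max=90994387/29160000, min=84509291/29160000, spread=810637/3645000
Step 7: max=2717675101/874800000, min=510836977/174960000, spread=20436277/109350000
Step 8: max=81142630891/26244000000, min=15404269831/5248800000, spread=515160217/3280500000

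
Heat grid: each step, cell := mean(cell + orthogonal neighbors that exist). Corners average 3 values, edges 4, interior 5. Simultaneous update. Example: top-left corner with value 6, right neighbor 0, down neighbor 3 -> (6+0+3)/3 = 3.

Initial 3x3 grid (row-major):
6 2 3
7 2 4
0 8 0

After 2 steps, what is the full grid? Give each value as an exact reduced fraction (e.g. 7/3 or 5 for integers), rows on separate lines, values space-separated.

After step 1:
  5 13/4 3
  15/4 23/5 9/4
  5 5/2 4
After step 2:
  4 317/80 17/6
  367/80 327/100 277/80
  15/4 161/40 35/12

Answer: 4 317/80 17/6
367/80 327/100 277/80
15/4 161/40 35/12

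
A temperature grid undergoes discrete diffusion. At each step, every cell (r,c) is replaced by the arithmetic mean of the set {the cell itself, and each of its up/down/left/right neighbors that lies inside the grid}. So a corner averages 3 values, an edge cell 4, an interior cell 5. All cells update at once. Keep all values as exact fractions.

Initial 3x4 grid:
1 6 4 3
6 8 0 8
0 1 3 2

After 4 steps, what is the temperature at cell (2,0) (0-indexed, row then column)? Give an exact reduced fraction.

Answer: 440761/129600

Derivation:
Step 1: cell (2,0) = 7/3
Step 2: cell (2,0) = 109/36
Step 3: cell (2,0) = 6797/2160
Step 4: cell (2,0) = 440761/129600
Full grid after step 4:
  518161/129600 212819/54000 24331/6000 56339/14400
  3135589/864000 1350851/360000 1308601/360000 3296399/864000
  440761/129600 355513/108000 374833/108000 445651/129600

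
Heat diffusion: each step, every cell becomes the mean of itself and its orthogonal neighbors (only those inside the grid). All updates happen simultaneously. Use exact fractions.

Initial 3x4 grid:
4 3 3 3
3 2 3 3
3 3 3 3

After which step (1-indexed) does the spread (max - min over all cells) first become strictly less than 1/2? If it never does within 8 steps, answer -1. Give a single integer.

Step 1: max=10/3, min=11/4, spread=7/12
Step 2: max=28/9, min=287/100, spread=217/900
  -> spread < 1/2 first at step 2
Step 3: max=413/135, min=6937/2400, spread=3647/21600
Step 4: max=48779/16200, min=23351/8000, spread=59729/648000
Step 5: max=2912431/972000, min=6335003/2160000, spread=1233593/19440000
Step 6: max=86942377/29160000, min=15861973/5400000, spread=3219307/72900000
Step 7: max=10411451011/3499200000, min=2288195183/777600000, spread=1833163/55987200
Step 8: max=623507585549/209952000000, min=137434929997/46656000000, spread=80806409/3359232000

Answer: 2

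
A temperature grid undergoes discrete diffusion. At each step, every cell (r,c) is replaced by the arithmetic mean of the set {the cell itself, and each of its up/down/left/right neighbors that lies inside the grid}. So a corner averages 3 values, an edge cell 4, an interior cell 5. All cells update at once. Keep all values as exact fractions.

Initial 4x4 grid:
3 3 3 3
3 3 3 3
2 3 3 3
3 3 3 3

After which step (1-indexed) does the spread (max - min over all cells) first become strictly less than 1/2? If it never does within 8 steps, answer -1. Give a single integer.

Answer: 1

Derivation:
Step 1: max=3, min=8/3, spread=1/3
  -> spread < 1/2 first at step 1
Step 2: max=3, min=329/120, spread=31/120
Step 3: max=3, min=3029/1080, spread=211/1080
Step 4: max=3, min=307157/108000, spread=16843/108000
Step 5: max=26921/9000, min=2777357/972000, spread=130111/972000
Step 6: max=1612841/540000, min=83837633/29160000, spread=3255781/29160000
Step 7: max=1608893/540000, min=2524046309/874800000, spread=82360351/874800000
Step 8: max=289093559/97200000, min=75980683109/26244000000, spread=2074577821/26244000000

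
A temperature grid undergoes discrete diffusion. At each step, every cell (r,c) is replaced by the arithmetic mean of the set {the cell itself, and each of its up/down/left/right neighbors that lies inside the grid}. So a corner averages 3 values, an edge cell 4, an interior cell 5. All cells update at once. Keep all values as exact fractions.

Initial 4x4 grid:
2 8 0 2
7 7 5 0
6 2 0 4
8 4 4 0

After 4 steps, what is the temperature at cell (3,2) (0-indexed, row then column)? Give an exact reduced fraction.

Answer: 2755/864

Derivation:
Step 1: cell (3,2) = 2
Step 2: cell (3,2) = 73/24
Step 3: cell (3,2) = 10301/3600
Step 4: cell (3,2) = 2755/864
Full grid after step 4:
  63143/12960 236257/54000 174391/54000 176557/64800
  1089133/216000 151841/36000 598963/180000 531379/216000
  349151/72000 85751/20000 548893/180000 110279/43200
  103867/21600 145753/36000 2755/864 159547/64800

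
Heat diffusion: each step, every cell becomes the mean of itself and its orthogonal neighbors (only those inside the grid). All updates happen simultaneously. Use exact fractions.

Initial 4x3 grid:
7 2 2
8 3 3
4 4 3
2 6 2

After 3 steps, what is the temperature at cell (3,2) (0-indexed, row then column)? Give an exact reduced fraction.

Answer: 1517/432

Derivation:
Step 1: cell (3,2) = 11/3
Step 2: cell (3,2) = 61/18
Step 3: cell (3,2) = 1517/432
Full grid after step 3:
  985/216 623/160 1405/432
  1643/360 313/80 4747/1440
  1033/240 931/240 4883/1440
  295/72 5393/1440 1517/432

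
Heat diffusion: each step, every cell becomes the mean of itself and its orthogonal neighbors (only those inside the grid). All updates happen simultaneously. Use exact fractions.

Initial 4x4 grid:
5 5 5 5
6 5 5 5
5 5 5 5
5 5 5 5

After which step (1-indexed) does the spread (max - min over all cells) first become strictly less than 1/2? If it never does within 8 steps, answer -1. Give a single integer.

Step 1: max=16/3, min=5, spread=1/3
  -> spread < 1/2 first at step 1
Step 2: max=631/120, min=5, spread=31/120
Step 3: max=5611/1080, min=5, spread=211/1080
Step 4: max=556843/108000, min=5, spread=16843/108000
Step 5: max=4998643/972000, min=45079/9000, spread=130111/972000
Step 6: max=149442367/29160000, min=2707159/540000, spread=3255781/29160000
Step 7: max=4474353691/874800000, min=2711107/540000, spread=82360351/874800000
Step 8: max=133971316891/26244000000, min=488506441/97200000, spread=2074577821/26244000000

Answer: 1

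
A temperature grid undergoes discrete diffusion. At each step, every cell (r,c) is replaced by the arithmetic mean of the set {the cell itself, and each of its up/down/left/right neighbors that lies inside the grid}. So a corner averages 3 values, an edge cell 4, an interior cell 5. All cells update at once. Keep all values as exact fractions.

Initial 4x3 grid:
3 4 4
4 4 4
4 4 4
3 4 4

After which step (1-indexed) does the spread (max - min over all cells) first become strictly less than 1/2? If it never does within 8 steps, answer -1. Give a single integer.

Answer: 1

Derivation:
Step 1: max=4, min=11/3, spread=1/3
  -> spread < 1/2 first at step 1
Step 2: max=4, min=67/18, spread=5/18
Step 3: max=949/240, min=1637/432, spread=89/540
Step 4: max=14149/3600, min=98833/25920, spread=15199/129600
Step 5: max=46937/12000, min=5959487/1555200, spread=617741/7776000
Step 6: max=50532869/12960000, min=149398607/38880000, spread=55/972
Step 7: max=3025206371/777600000, min=8980956613/2332800000, spread=7573/186624
Step 8: max=60410260763/15552000000, min=539619221867/139968000000, spread=32585/1119744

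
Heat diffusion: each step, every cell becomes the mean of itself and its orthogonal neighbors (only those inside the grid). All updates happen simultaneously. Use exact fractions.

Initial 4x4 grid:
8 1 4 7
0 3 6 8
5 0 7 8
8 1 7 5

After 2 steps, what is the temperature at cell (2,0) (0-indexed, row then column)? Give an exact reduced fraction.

Answer: 907/240

Derivation:
Step 1: cell (2,0) = 13/4
Step 2: cell (2,0) = 907/240
Full grid after step 2:
  11/3 27/8 613/120 217/36
  49/16 94/25 499/100 1571/240
  907/240 361/100 132/25 1591/240
  143/36 253/60 319/60 56/9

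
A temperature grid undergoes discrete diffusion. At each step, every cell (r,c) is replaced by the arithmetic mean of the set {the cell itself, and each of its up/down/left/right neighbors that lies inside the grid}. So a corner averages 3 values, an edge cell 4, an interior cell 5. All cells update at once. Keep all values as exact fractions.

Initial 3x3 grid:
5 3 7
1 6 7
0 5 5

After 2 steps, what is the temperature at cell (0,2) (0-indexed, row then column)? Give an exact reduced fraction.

Answer: 103/18

Derivation:
Step 1: cell (0,2) = 17/3
Step 2: cell (0,2) = 103/18
Full grid after step 2:
  15/4 1099/240 103/18
  31/10 229/50 1319/240
  3 241/60 191/36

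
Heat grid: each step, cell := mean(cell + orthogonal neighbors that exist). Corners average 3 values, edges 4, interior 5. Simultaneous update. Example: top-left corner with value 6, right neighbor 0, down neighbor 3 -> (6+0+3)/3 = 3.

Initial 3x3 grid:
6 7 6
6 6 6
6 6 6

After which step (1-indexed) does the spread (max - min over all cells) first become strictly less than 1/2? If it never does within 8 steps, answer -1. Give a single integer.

Step 1: max=19/3, min=6, spread=1/3
  -> spread < 1/2 first at step 1
Step 2: max=1507/240, min=6, spread=67/240
Step 3: max=13397/2160, min=1207/200, spread=1807/10800
Step 4: max=5341963/864000, min=32761/5400, spread=33401/288000
Step 5: max=47885933/7776000, min=3283391/540000, spread=3025513/38880000
Step 6: max=19127326867/3110400000, min=175555949/28800000, spread=53531/995328
Step 7: max=1145776925849/186624000000, min=47447116051/7776000000, spread=450953/11943936
Step 8: max=68693543560603/11197440000000, min=5699728610519/933120000000, spread=3799043/143327232

Answer: 1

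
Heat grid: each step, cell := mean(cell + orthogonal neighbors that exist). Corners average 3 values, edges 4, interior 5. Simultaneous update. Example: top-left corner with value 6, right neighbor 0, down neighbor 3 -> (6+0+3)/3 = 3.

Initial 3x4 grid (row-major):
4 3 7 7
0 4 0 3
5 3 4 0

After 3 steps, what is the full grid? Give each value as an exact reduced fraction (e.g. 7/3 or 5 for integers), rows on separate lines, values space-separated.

Answer: 331/108 26291/7200 26521/7200 8761/2160
15239/4800 5891/2000 431/125 7607/2400
305/108 22141/7200 18971/7200 6221/2160

Derivation:
After step 1:
  7/3 9/2 17/4 17/3
  13/4 2 18/5 5/2
  8/3 4 7/4 7/3
After step 2:
  121/36 157/48 1081/240 149/36
  41/16 347/100 141/50 141/40
  119/36 125/48 701/240 79/36
After step 3:
  331/108 26291/7200 26521/7200 8761/2160
  15239/4800 5891/2000 431/125 7607/2400
  305/108 22141/7200 18971/7200 6221/2160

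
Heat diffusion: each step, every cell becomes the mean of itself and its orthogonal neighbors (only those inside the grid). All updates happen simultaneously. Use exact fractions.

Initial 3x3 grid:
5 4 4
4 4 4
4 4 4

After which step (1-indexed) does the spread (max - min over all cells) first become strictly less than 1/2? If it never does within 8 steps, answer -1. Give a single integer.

Step 1: max=13/3, min=4, spread=1/3
  -> spread < 1/2 first at step 1
Step 2: max=77/18, min=4, spread=5/18
Step 3: max=905/216, min=4, spread=41/216
Step 4: max=53971/12960, min=1451/360, spread=347/2592
Step 5: max=3217337/777600, min=14557/3600, spread=2921/31104
Step 6: max=192452539/46656000, min=1753483/432000, spread=24611/373248
Step 7: max=11516162033/2799360000, min=39536741/9720000, spread=207329/4478976
Step 8: max=689876352451/167961600000, min=2112401599/518400000, spread=1746635/53747712

Answer: 1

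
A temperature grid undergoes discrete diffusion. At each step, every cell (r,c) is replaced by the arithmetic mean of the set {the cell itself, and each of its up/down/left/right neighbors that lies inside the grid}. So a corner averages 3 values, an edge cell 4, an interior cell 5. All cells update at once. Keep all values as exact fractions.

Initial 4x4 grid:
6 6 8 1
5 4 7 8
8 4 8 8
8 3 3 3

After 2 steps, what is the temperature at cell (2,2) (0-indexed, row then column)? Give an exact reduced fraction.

Step 1: cell (2,2) = 6
Step 2: cell (2,2) = 147/25
Full grid after step 2:
  209/36 671/120 145/24 103/18
  343/60 587/100 297/50 305/48
  89/15 547/100 147/25 281/48
  205/36 1229/240 233/48 47/9

Answer: 147/25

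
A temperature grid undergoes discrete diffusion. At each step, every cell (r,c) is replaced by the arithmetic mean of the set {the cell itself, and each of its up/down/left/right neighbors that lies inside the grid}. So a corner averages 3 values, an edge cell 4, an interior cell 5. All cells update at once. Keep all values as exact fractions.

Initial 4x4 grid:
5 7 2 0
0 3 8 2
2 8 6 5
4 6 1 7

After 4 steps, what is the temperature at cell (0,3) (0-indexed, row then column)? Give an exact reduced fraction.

Answer: 48799/12960

Derivation:
Step 1: cell (0,3) = 4/3
Step 2: cell (0,3) = 28/9
Step 3: cell (0,3) = 7337/2160
Step 4: cell (0,3) = 48799/12960
Full grid after step 4:
  42169/10800 36353/9000 52037/13500 48799/12960
  146347/36000 124871/30000 152917/36000 866897/216000
  29903/7200 268669/60000 410131/90000 975521/216000
  92951/21600 65243/14400 1028381/216000 152509/32400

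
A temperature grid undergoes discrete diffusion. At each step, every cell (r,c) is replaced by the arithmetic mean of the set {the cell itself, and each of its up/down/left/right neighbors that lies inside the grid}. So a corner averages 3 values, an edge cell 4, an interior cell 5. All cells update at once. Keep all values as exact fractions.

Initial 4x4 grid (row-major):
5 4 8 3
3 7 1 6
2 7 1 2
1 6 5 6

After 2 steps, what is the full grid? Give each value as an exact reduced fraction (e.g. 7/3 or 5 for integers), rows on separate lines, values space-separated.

After step 1:
  4 6 4 17/3
  17/4 22/5 23/5 3
  13/4 23/5 16/5 15/4
  3 19/4 9/2 13/3
After step 2:
  19/4 23/5 76/15 38/9
  159/40 477/100 96/25 1021/240
  151/40 101/25 413/100 857/240
  11/3 337/80 1007/240 151/36

Answer: 19/4 23/5 76/15 38/9
159/40 477/100 96/25 1021/240
151/40 101/25 413/100 857/240
11/3 337/80 1007/240 151/36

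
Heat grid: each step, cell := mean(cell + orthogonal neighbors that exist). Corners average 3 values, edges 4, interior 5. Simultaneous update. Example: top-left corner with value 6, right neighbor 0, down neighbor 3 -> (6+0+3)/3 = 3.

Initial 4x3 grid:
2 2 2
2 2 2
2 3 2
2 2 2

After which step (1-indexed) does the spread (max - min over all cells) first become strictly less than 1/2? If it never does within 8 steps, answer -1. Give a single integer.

Answer: 1

Derivation:
Step 1: max=9/4, min=2, spread=1/4
  -> spread < 1/2 first at step 1
Step 2: max=223/100, min=2, spread=23/100
Step 3: max=10411/4800, min=813/400, spread=131/960
Step 4: max=92951/43200, min=14791/7200, spread=841/8640
Step 5: max=37102051/17280000, min=2973373/1440000, spread=56863/691200
Step 6: max=332574341/155520000, min=26909543/12960000, spread=386393/6220800
Step 7: max=132809723131/62208000000, min=10788358813/5184000000, spread=26795339/497664000
Step 8: max=7948775714129/3732480000000, min=649166149667/311040000000, spread=254051069/5971968000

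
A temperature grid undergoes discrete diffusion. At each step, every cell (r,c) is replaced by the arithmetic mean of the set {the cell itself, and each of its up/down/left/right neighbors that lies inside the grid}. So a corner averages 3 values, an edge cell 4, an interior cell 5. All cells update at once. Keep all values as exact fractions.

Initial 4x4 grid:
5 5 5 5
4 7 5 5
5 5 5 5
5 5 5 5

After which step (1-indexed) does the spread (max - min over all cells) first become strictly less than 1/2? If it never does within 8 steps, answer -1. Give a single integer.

Step 1: max=11/2, min=14/3, spread=5/6
Step 2: max=107/20, min=59/12, spread=13/30
  -> spread < 1/2 first at step 2
Step 3: max=749/144, min=5, spread=29/144
Step 4: max=18581/3600, min=27133/5400, spread=1477/10800
Step 5: max=3332857/648000, min=1513/300, spread=64777/648000
Step 6: max=166097159/32400000, min=683023/135000, spread=2171639/32400000
Step 7: max=119516833/23328000, min=1640749/324000, spread=276581/4665600
Step 8: max=26853491467/5248800000, min=2464398841/486000000, spread=1189919921/26244000000

Answer: 2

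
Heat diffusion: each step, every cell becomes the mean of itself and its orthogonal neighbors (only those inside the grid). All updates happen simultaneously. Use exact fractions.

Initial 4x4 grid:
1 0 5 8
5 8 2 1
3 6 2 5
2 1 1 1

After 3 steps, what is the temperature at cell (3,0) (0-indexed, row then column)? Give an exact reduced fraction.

Step 1: cell (3,0) = 2
Step 2: cell (3,0) = 17/6
Step 3: cell (3,0) = 53/18
Full grid after step 3:
  409/120 8641/2400 5447/1440 4193/1080
  2867/800 3643/1000 10817/3000 5207/1440
  8153/2400 327/100 4637/1500 20483/7200
  53/18 6703/2400 17213/7200 649/270

Answer: 53/18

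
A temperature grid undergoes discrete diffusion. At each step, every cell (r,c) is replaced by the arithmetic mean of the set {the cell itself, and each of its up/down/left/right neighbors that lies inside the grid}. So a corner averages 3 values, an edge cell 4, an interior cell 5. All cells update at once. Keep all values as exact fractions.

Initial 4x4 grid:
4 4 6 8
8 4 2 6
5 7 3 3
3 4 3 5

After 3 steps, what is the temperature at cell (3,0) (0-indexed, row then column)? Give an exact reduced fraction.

Step 1: cell (3,0) = 4
Step 2: cell (3,0) = 14/3
Step 3: cell (3,0) = 823/180
Full grid after step 3:
  1103/216 17809/3600 18029/3600 5591/1080
  8987/1800 14491/3000 2803/600 8557/1800
  977/200 562/125 3167/750 7651/1800
  823/180 2591/600 7171/1800 2119/540

Answer: 823/180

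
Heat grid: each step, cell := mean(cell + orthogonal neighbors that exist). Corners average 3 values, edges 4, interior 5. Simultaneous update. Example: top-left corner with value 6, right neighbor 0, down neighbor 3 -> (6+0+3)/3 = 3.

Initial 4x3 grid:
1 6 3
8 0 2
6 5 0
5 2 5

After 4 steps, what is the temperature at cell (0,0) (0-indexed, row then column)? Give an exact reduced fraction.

Step 1: cell (0,0) = 5
Step 2: cell (0,0) = 15/4
Step 3: cell (0,0) = 2959/720
Step 4: cell (0,0) = 40393/10800
Full grid after step 4:
  40393/10800 1528277/432000 12163/4050
  96779/24000 605293/180000 680761/216000
  853451/216000 1330361/360000 653201/216000
  537541/129600 3088339/864000 429841/129600

Answer: 40393/10800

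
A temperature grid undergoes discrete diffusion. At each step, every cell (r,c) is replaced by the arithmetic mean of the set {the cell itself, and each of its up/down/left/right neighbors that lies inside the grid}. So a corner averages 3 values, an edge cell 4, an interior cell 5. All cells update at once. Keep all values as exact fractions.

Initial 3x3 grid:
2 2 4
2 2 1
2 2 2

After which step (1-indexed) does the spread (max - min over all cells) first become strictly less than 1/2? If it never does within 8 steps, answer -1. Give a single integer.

Answer: 2

Derivation:
Step 1: max=5/2, min=5/3, spread=5/6
Step 2: max=85/36, min=28/15, spread=89/180
  -> spread < 1/2 first at step 2
Step 3: max=15833/7200, min=349/180, spread=1873/7200
Step 4: max=280381/129600, min=106597/54000, spread=122741/648000
Step 5: max=54926897/25920000, min=143879/72000, spread=3130457/25920000
Step 6: max=982307029/466560000, min=98232637/48600000, spread=196368569/2332800000
Step 7: max=58476470063/27993600000, min=4736699849/2332800000, spread=523543/8957952
Step 8: max=3496516378861/1679616000000, min=47605568413/23328000000, spread=4410589/107495424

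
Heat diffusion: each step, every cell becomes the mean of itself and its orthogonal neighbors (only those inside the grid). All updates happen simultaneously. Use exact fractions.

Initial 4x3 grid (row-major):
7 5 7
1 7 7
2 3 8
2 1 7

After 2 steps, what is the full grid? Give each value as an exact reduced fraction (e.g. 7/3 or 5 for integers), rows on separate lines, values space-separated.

Answer: 181/36 653/120 241/36
911/240 134/25 733/120
727/240 203/50 691/120
83/36 289/80 89/18

Derivation:
After step 1:
  13/3 13/2 19/3
  17/4 23/5 29/4
  2 21/5 25/4
  5/3 13/4 16/3
After step 2:
  181/36 653/120 241/36
  911/240 134/25 733/120
  727/240 203/50 691/120
  83/36 289/80 89/18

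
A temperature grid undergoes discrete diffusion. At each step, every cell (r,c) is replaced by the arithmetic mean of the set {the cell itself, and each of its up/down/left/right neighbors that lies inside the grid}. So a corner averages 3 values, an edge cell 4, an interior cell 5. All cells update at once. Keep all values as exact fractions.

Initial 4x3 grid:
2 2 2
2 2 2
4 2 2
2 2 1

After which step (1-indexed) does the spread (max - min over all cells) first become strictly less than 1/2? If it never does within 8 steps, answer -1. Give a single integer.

Answer: 3

Derivation:
Step 1: max=8/3, min=5/3, spread=1
Step 2: max=151/60, min=31/18, spread=143/180
Step 3: max=4999/2160, min=13849/7200, spread=8443/21600
  -> spread < 1/2 first at step 3
Step 4: max=244379/108000, min=255443/129600, spread=189059/648000
Step 5: max=17110267/7776000, min=13106221/6480000, spread=6914009/38880000
Step 6: max=423401557/194400000, min=33216211/16200000, spread=992281/7776000
Step 7: max=60286337947/27993600000, min=24114458363/11664000000, spread=12058189379/139968000000
Step 8: max=1499357830867/699840000000, min=60582016583/29160000000, spread=363115463/5598720000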